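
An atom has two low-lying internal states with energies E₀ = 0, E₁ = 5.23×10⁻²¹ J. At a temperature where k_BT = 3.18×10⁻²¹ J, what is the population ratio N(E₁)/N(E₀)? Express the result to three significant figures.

n₁/n₀ = exp[−(E₁−E₀)/kT] = exp(−(5.23 ×10⁻²¹ J)/(3.18 ×10⁻²¹ J)) = exp(-1.6447) = 0.193.

0.193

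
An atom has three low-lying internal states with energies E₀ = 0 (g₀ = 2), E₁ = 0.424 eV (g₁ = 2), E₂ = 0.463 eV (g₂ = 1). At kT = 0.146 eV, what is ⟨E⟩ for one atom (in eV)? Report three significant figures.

Eᵢ/kT = 0, 2.9041, 3.1712.
Z = Σ gᵢe^(−Eᵢ/kT) = 2·e^(−0) + 2·e^(−2.9041) + 1·e^(−3.1712) = 2.0000 + 0.10960 + 0.041953 = 2.1516.
⟨E⟩ = Σ Eᵢ gᵢe^(−Eᵢ/kT) / Z = (0·2.0000 + 0.424·0.10960 + 0.463·0.041953) / 2.1516 = 0.0306 eV.

0.0306 eV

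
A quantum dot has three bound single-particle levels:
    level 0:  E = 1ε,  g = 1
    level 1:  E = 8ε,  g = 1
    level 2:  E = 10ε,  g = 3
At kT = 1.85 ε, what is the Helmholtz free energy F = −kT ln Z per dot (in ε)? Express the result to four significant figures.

Eᵢ/kT = 0.540541, 4.32432, 5.40541.
Z = Σ gᵢe^(−Eᵢ/kT) = 1·e^(−0.540541) + 1·e^(−4.32432) + 3·e^(−5.40541) = 0.582433 + 0.0132426 + 0.0134766 = 0.609152.
F = −kT ln Z = −1.85 × ln(0.609152) = −1.85 × -0.495687 = 0.9170 ε.

0.9170 ε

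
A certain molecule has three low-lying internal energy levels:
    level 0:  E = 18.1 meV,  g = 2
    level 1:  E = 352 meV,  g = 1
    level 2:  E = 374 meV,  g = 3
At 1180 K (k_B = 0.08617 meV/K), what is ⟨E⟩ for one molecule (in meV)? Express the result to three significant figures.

39.1 meV

k_BT = 0.08617 × 1180 K = 101.68 meV.
Eᵢ/kT = 0.17801, 3.4618, 3.6782.
Z = Σ gᵢe^(−Eᵢ/kT) = 2·e^(−0.17801) + 1·e^(−3.4618) + 3·e^(−3.6782) = 1.6739 + 0.031373 + 0.075805 = 1.7811.
⟨E⟩ = Σ Eᵢ gᵢe^(−Eᵢ/kT) / Z = (18.1·1.6739 + 352·0.031373 + 374·0.075805) / 1.7811 = 39.1 meV.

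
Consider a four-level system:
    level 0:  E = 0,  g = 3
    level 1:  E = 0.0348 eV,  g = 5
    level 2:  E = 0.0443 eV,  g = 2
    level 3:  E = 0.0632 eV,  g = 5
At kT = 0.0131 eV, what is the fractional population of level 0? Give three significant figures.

Eᵢ/kT = 0, 2.6565, 3.3817, 4.8244.
Z = Σ gᵢe^(−Eᵢ/kT) = 3·e^(−0) + 5·e^(−2.6565) + 2·e^(−3.3817) + 5·e^(−4.8244) = 3.0000 + 0.35097 + 0.067979 + 0.040157 = 3.4591.
P₀ = g₀ e^(−E₀/kT) / Z = 3.0000/3.4591 = 0.867.

0.867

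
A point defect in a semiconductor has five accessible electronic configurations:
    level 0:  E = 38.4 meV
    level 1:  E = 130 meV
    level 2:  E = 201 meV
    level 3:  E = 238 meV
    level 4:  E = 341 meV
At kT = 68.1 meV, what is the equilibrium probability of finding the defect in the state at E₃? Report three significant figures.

0.0376

Eᵢ/kT = 0.56388, 1.9090, 2.9515, 3.4949, 5.0073.
Z = Σ e^(−Eᵢ/kT) = e^(−0.56388) + e^(−1.9090) + e^(−2.9515) + e^(−3.4949) + e^(−5.0073) = 0.56900 + 0.14823 + 0.052261 + 0.030352 + 0.0066889 = 0.80653.
P₃ = e^(−E₃/kT) / Z = 0.030352/0.80653 = 0.0376.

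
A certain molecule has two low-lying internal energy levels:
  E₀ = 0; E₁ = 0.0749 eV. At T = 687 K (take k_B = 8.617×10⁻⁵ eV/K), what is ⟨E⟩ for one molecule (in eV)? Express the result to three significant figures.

0.0165 eV

k_BT = 8.617×10⁻⁵ × 687 K = 0.059199 eV.
Eᵢ/kT = 0, 1.2652.
Z = Σ e^(−Eᵢ/kT) = e^(−0) + e^(−1.2652) = 1.0000 + 0.28218 = 1.2822.
⟨E⟩ = Σ Eᵢ e^(−Eᵢ/kT) / Z = (0·1.0000 + 0.0749·0.28218) / 1.2822 = 0.0165 eV.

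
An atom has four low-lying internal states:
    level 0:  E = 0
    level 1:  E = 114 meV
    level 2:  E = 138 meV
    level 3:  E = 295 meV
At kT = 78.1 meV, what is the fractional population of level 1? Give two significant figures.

Eᵢ/kT = 0, 1.460, 1.767, 3.777.
Z = Σ e^(−Eᵢ/kT) = e^(−0) + e^(−1.460) + e^(−1.767) + e^(−3.777) = 1.000 + 0.2322 + 0.1708 + 0.02289 = 1.426.
P₁ = e^(−E₁/kT) / Z = 0.2322/1.426 = 0.16.

0.16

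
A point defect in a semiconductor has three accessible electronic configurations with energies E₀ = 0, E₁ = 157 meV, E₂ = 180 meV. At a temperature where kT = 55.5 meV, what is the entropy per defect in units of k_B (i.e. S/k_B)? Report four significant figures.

0.3611

Eᵢ/kT = 0, 2.82883, 3.24324.
Z = Σ e^(−Eᵢ/kT) = e^(−0) + e^(−2.82883) + e^(−3.24324) = 1.00000 + 0.0590819 + 0.0390372 = 1.09812.
⟨E⟩ = Σ EᵢPᵢ = 14.8459 meV.
S/k_B = ln Z + ⟨E⟩/kT = ln(1.09812) + 14.8459/55.5 = 0.0935996 + 0.267494 = 0.3611.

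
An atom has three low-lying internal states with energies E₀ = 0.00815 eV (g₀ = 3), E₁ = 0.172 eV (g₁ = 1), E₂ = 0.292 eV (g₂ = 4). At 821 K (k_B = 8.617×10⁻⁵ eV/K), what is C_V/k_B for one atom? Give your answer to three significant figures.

0.508

k_BT = 8.617×10⁻⁵ × 821 K = 0.070746 eV.
Eᵢ/kT = 0.11520, 2.4312, 4.1274.
Z = Σ gᵢe^(−Eᵢ/kT) = 3·e^(−0.11520) + 1·e^(−2.4312) + 4·e^(−4.1274) = 2.6736 + 0.087931 + 0.064499 = 2.8260.
⟨E⟩ = 0.019727 eV, ⟨E²⟩ = 0.0029294 eV².
C_V/k_B = (⟨E²⟩ − ⟨E⟩²)/(kT)² = (0.0029294 − 0.00038915)/0.0050050 = 0.508.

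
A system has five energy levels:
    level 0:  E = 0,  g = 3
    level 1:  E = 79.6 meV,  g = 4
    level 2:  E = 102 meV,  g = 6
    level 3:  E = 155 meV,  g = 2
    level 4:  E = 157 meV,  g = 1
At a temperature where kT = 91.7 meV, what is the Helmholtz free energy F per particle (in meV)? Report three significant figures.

-181 meV

Eᵢ/kT = 0, 0.86805, 1.1123, 1.6903, 1.7121.
Z = Σ gᵢe^(−Eᵢ/kT) = 3·e^(−0) + 4·e^(−0.86805) + 6·e^(−1.1123) + 2·e^(−1.6903) + 1·e^(−1.7121) = 3.0000 + 1.6791 + 1.9728 + 0.36893 + 0.18049 = 7.2013.
F = −kT ln Z = −91.7 × ln(7.2013) = −91.7 × 1.9743 = -181 meV.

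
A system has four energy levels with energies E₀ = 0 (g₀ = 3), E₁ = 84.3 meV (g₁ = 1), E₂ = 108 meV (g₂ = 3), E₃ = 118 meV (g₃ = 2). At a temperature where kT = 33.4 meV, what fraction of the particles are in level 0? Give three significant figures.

0.921

Eᵢ/kT = 0, 2.5240, 3.2335, 3.5329.
Z = Σ gᵢe^(−Eᵢ/kT) = 3·e^(−0) + 1·e^(−2.5240) + 3·e^(−3.2335) + 2·e^(−3.5329) = 3.0000 + 0.080138 + 0.11826 + 0.058440 = 3.2568.
P₀ = g₀ e^(−E₀/kT) / Z = 3.0000/3.2568 = 0.921.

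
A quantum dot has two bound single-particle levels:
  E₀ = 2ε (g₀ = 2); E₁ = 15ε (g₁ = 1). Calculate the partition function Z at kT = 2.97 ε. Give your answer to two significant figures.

Z = 1.0

Eᵢ/kT = 0.6734, 5.051.
Z = Σ gᵢe^(−Eᵢ/kT) = 2·e^(−0.6734) + 1·e^(−5.051) = 1.020 + 0.006403 = 1.026.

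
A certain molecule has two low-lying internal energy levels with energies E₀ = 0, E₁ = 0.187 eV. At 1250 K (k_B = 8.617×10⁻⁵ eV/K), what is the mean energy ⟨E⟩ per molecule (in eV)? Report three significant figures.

k_BT = 8.617×10⁻⁵ × 1250 K = 0.10771 eV.
Eᵢ/kT = 0, 1.7361.
Z = Σ e^(−Eᵢ/kT) = e^(−0) + e^(−1.7361) = 1.0000 + 0.17621 = 1.1762.
⟨E⟩ = Σ Eᵢ e^(−Eᵢ/kT) / Z = (0·1.0000 + 0.187·0.17621) / 1.1762 = 0.0280 eV.

0.0280 eV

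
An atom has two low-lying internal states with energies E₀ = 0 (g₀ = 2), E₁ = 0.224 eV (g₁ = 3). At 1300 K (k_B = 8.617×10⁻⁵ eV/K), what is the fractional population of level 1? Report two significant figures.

k_BT = 8.617×10⁻⁵ × 1300 K = 0.1120 eV.
Eᵢ/kT = 0, 2.000.
Z = Σ gᵢe^(−Eᵢ/kT) = 2·e^(−0) + 3·e^(−2.000) = 2.000 + 0.4060 = 2.406.
P₁ = g₁ e^(−E₁/kT) / Z = 0.4060/2.406 = 0.17.

0.17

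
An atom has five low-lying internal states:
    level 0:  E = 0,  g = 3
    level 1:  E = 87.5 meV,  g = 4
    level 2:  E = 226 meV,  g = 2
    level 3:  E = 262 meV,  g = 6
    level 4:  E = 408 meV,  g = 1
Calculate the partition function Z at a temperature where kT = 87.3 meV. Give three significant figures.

Z = 4.93

Eᵢ/kT = 0, 1.0023, 2.5888, 3.0011, 4.6735.
Z = Σ gᵢe^(−Eᵢ/kT) = 3·e^(−0) + 4·e^(−1.0023) + 2·e^(−2.5888) + 6·e^(−3.0011) + 1·e^(−4.6735) = 3.0000 + 1.4681 + 0.15022 + 0.29839 + 0.0093395 = 4.9260.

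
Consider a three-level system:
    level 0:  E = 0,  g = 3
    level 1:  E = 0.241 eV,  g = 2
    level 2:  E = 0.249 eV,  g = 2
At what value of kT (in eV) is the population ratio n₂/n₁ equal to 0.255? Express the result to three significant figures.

n₂/n₁ = (g₂/g₁) exp[−(E₂−E₁)/kT] = 0.255.
⇒ (E₂−E₁)/kT = ln((2/2)/0.255) = ln(3.9216) = 1.3665.
kT = 0.008 eV / 1.3665 = 0.00585 eV.

0.00585 eV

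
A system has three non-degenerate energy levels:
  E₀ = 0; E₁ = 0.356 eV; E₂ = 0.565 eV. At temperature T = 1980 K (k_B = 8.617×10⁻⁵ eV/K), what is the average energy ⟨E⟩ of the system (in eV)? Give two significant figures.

0.056 eV

k_BT = 8.617×10⁻⁵ × 1980 K = 0.1706 eV.
Eᵢ/kT = 0, 2.087, 3.312.
Z = Σ e^(−Eᵢ/kT) = e^(−0) + e^(−2.087) + e^(−3.312) = 1.000 + 0.1241 + 0.03644 = 1.161.
⟨E⟩ = Σ Eᵢ e^(−Eᵢ/kT) / Z = (0·1.000 + 0.356·0.1241 + 0.565·0.03644) / 1.161 = 0.056 eV.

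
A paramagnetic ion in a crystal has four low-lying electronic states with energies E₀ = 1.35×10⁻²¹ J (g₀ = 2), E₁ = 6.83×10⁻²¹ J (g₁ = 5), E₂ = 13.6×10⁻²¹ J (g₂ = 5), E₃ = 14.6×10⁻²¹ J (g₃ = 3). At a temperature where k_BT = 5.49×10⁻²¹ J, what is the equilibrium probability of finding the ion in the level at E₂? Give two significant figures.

0.12

Eᵢ/kT = 0.2459, 1.244, 2.477, 2.659.
Z = Σ gᵢe^(−Eᵢ/kT) = 2·e^(−0.2459) + 5·e^(−1.244) + 5·e^(−2.477) + 3·e^(−2.659) = 1.564 + 1.441 + 0.4200 + 0.2101 = 3.635.
P₂ = g₂ e^(−E₂/kT) / Z = 0.4200/3.635 = 0.12.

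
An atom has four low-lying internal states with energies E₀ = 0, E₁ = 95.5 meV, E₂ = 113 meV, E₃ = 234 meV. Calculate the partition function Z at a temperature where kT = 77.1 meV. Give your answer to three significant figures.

Eᵢ/kT = 0, 1.2387, 1.4656, 3.0350.
Z = Σ e^(−Eᵢ/kT) = e^(−0) + e^(−1.2387) + e^(−1.4656) + e^(−3.0350) = 1.0000 + 0.28976 + 0.23094 + 0.048075 = 1.5688.

Z = 1.57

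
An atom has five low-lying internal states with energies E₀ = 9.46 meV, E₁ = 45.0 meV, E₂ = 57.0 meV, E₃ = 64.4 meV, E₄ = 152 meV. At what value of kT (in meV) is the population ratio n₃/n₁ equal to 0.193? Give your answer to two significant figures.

12 meV

n₃/n₁ = exp[−(E₃−E₁)/kT] = 0.193.
⇒ (E₃−E₁)/kT = ln(1/0.193) = ln(5.181) = 1.645.
kT = 19.4 meV / 1.645 = 12 meV.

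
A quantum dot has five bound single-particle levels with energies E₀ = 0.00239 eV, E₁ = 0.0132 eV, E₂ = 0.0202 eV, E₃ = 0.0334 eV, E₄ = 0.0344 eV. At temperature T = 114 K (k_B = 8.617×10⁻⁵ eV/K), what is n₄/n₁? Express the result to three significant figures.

0.116

k_BT = 8.617×10⁻⁵ × 114 K = 0.0098234 eV.
n₄/n₁ = exp[−(E₄−E₁)/kT] = exp(−(0.0212 eV)/(0.0098234 eV)) = exp(-2.1581) = 0.116.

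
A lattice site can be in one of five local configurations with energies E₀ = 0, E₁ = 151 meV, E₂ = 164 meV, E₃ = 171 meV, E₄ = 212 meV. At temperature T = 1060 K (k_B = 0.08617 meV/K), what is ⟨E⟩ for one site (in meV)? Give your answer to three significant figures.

64.2 meV

k_BT = 0.08617 × 1060 K = 91.340 meV.
Eᵢ/kT = 0, 1.6532, 1.7955, 1.8721, 2.3210.
Z = Σ e^(−Eᵢ/kT) = e^(−0) + e^(−1.6532) + e^(−1.7955) + e^(−1.8721) + e^(−2.3210) = 1.0000 + 0.19144 + 0.16604 + 0.15380 + 0.098175 = 1.6095.
⟨E⟩ = Σ Eᵢ e^(−Eᵢ/kT) / Z = (0·1.0000 + 151·0.19144 + 164·0.16604 + 171·0.15380 + 212·0.098175) / 1.6095 = 64.2 meV.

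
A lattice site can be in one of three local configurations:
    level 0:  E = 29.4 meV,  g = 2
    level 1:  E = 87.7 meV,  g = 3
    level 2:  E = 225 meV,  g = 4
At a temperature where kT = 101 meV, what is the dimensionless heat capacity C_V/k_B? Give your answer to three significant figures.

Eᵢ/kT = 0.29109, 0.86832, 2.2277.
Z = Σ gᵢe^(−Eᵢ/kT) = 2·e^(−0.29109) + 3·e^(−0.86832) + 4·e^(−2.2277) = 1.4949 + 1.2590 + 0.43110 = 3.1850.
⟨E⟩ = 78.921 meV, ⟨E²⟩ = 10298 meV².
C_V/k_B = (⟨E²⟩ − ⟨E⟩²)/(kT)² = (10298 − 6228.5)/10201 = 0.399.

0.399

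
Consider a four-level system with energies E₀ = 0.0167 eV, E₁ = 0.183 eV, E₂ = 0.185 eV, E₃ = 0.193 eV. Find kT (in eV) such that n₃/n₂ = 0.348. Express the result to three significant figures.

0.00758 eV

n₃/n₂ = exp[−(E₃−E₂)/kT] = 0.348.
⇒ (E₃−E₂)/kT = ln(1/0.348) = ln(2.8736) = 1.0556.
kT = 0.008 eV / 1.0556 = 0.00758 eV.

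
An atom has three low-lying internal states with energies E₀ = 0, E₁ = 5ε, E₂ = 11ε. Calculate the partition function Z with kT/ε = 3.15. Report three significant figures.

Z = 1.23

Eᵢ/kT = 0, 1.5873, 3.4921.
Z = Σ e^(−Eᵢ/kT) = e^(−0) + e^(−1.5873) + e^(−3.4921) = 1.0000 + 0.20448 + 0.030437 = 1.2349.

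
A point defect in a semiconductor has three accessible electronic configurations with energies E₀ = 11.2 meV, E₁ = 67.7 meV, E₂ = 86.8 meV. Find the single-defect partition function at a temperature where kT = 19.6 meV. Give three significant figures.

Eᵢ/kT = 0.57143, 3.4541, 4.4286.
Z = Σ e^(−Eᵢ/kT) = e^(−0.57143) + e^(−3.4541) + e^(−4.4286) = 0.56472 + 0.031616 + 0.011931 = 0.60827.

Z = 0.608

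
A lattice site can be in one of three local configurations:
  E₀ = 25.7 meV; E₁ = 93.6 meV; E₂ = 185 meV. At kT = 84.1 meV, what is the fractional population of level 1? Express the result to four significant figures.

0.2794

Eᵢ/kT = 0.305589, 1.11296, 2.19976.
Z = Σ e^(−Eᵢ/kT) = e^(−0.305589) + e^(−1.11296) + e^(−2.19976) = 0.736689 + 0.328585 + 0.110830 = 1.17610.
P₁ = e^(−E₁/kT) / Z = 0.328585/1.17610 = 0.2794.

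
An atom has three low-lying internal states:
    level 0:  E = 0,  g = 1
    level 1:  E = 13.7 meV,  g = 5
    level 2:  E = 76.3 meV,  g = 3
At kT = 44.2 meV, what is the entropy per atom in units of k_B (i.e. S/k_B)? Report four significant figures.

Eᵢ/kT = 0, 0.309955, 1.72624.
Z = Σ gᵢe^(−Eᵢ/kT) = 1·e^(−0) + 5·e^(−0.309955) + 3·e^(−1.72624) = 1.00000 + 3.66740 + 0.533857 = 5.20126.
⟨E⟩ = Σ EᵢPᵢ = 17.4913 meV.
S/k_B = ln Z + ⟨E⟩/kT = ln(5.20126) + 17.4913/44.2 = 1.64890 + 0.395731 = 2.045.

2.045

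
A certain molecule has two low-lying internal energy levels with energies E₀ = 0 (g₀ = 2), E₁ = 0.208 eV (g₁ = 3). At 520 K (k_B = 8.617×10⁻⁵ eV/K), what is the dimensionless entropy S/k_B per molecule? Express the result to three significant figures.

k_BT = 8.617×10⁻⁵ × 520 K = 0.044808 eV.
Eᵢ/kT = 0, 4.6420.
Z = Σ gᵢe^(−Eᵢ/kT) = 2·e^(−0) + 3·e^(−4.6420) = 2.0000 + 0.028915 = 2.0289.
⟨E⟩ = Σ EᵢPᵢ = 0.0029643 eV.
S/k_B = ln Z + ⟨E⟩/kT = ln(2.0289) + 0.0029643/0.044808 = 0.70749 + 0.066156 = 0.774.

0.774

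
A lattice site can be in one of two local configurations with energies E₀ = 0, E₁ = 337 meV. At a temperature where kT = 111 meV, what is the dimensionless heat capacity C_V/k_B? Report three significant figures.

0.403

Eᵢ/kT = 0, 3.0360.
Z = Σ e^(−Eᵢ/kT) = e^(−0) + e^(−3.0360) = 1.0000 + 0.048027 = 1.0480.
⟨E⟩ = 15.444 meV, ⟨E²⟩ = 5204.6 meV².
C_V/k_B = (⟨E²⟩ − ⟨E⟩²)/(kT)² = (5204.6 − 238.52)/12321 = 0.403.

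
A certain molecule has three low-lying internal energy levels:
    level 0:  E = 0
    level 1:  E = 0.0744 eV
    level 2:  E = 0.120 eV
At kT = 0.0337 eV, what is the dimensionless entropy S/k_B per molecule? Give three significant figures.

Eᵢ/kT = 0, 2.2077, 3.5608.
Z = Σ e^(−Eᵢ/kT) = e^(−0) + e^(−2.2077) + e^(−3.5608) = 1.0000 + 0.10995 + 0.028416 = 1.1384.
⟨E⟩ = Σ EᵢPᵢ = 0.010181 eV.
S/k_B = ln Z + ⟨E⟩/kT = ln(1.1384) + 0.010181/0.0337 = 0.12962 + 0.30211 = 0.432.

0.432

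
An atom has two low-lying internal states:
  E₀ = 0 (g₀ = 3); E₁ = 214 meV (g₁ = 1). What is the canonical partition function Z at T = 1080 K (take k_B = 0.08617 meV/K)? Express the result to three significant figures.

Z = 3.10

k_BT = 0.08617 × 1080 K = 93.064 meV.
Eᵢ/kT = 0, 2.2995.
Z = Σ gᵢe^(−Eᵢ/kT) = 3·e^(−0) + 1·e^(−2.2995) = 3.0000 + 0.10031 = 3.1003.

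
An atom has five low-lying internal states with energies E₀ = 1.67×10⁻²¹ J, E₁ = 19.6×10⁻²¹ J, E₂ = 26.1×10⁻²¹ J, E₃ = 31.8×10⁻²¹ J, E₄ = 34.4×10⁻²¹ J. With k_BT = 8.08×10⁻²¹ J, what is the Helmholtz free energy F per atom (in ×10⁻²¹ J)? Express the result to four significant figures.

Eᵢ/kT = 0.206683, 2.42574, 3.23020, 3.93564, 4.25743.
Z = Σ e^(−Eᵢ/kT) = e^(−0.206683) + e^(−2.42574) + e^(−3.23020) + e^(−3.93564) + e^(−4.25743) = 0.813277 + 0.0884127 + 0.0395496 + 0.0195332 + 0.0141586 = 0.974931.
F = −kT ln Z = −8.08 × ln(0.974931) = −8.08 × -0.0253886 = 0.2051 ×10⁻²¹ J.

0.2051 ×10⁻²¹ J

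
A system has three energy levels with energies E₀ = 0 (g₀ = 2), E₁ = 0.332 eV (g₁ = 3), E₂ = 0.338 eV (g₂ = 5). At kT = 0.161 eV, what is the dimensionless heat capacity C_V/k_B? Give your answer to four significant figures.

0.9644

Eᵢ/kT = 0, 2.06211, 2.09938.
Z = Σ gᵢe^(−Eᵢ/kT) = 2·e^(−0) + 3·e^(−2.06211) + 5·e^(−2.09938) = 2.00000 + 0.381556 + 0.612662 = 2.99422.
⟨E⟩ = 0.111467 eV, ⟨E²⟩ = 0.0374220 eV².
C_V/k_B = (⟨E²⟩ − ⟨E⟩²)/(kT)² = (0.0374220 − 0.0124249)/0.0259210 = 0.9644.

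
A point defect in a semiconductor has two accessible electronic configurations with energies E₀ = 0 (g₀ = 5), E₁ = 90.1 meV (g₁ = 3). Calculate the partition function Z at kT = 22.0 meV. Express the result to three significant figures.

Z = 5.05

Eᵢ/kT = 0, 4.0955.
Z = Σ gᵢe^(−Eᵢ/kT) = 5·e^(−0) + 3·e^(−4.0955) = 5.0000 + 0.049942 = 5.0499.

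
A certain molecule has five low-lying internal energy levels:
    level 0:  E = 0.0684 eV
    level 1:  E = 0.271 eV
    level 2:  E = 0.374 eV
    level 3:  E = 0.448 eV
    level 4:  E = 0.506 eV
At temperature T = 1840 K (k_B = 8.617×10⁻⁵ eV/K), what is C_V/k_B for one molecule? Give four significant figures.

0.8419

k_BT = 8.617×10⁻⁵ × 1840 K = 0.158553 eV.
Eᵢ/kT = 0.431401, 1.70921, 2.35883, 2.82555, 3.19136.
Z = Σ e^(−Eᵢ/kT) = e^(−0.431401) + e^(−1.70921) + e^(−2.35883) + e^(−2.82555) + e^(−3.19136) = 0.649598 + 0.181009 + 0.0945308 + 0.0592760 + 0.0411159 = 1.02553.
⟨E⟩ = 0.171814 eV, ⟨E²⟩ = 0.0506853 eV².
C_V/k_B = (⟨E²⟩ − ⟨E⟩²)/(kT)² = (0.0506853 − 0.0295201)/0.0251391 = 0.8419.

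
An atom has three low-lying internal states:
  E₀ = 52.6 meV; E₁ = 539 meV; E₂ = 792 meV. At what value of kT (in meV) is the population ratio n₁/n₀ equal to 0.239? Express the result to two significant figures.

n₁/n₀ = exp[−(E₁−E₀)/kT] = 0.239.
⇒ (E₁−E₀)/kT = ln(1/0.239) = ln(4.184) = 1.431.
kT = 486.4 meV / 1.431 = 340 meV.

340 meV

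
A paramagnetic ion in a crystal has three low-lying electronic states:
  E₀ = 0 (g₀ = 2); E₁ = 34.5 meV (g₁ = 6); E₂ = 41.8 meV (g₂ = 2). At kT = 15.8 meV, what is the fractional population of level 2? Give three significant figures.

Eᵢ/kT = 0, 2.1835, 2.6456.
Z = Σ gᵢe^(−Eᵢ/kT) = 2·e^(−0) + 6·e^(−2.1835) + 2·e^(−2.6456) = 2.0000 + 0.67588 + 0.14193 = 2.8178.
P₂ = g₂ e^(−E₂/kT) / Z = 0.14193/2.8178 = 0.0504.

0.0504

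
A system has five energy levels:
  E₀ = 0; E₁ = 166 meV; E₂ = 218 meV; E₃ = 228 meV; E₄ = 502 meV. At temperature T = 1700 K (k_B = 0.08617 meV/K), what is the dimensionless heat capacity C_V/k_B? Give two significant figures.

k_BT = 0.08617 × 1700 K = 146.5 meV.
Eᵢ/kT = 0, 1.133, 1.488, 1.556, 3.427.
Z = Σ e^(−Eᵢ/kT) = e^(−0) + e^(−1.133) + e^(−1.488) + e^(−1.556) + e^(−3.427) = 1.000 + 0.3221 + 0.2258 + 0.2110 + 0.03248 = 1.791.
⟨E⟩ = 93.30 meV, ⟨E²⟩ = 21640 meV².
C_V/k_B = (⟨E²⟩ − ⟨E⟩²)/(kT)² = (21640 − 8705)/21460 = 0.60.

0.60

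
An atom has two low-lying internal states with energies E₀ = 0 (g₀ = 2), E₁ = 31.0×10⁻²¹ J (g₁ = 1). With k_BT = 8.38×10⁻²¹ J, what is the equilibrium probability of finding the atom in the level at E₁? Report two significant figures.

Eᵢ/kT = 0, 3.699.
Z = Σ gᵢe^(−Eᵢ/kT) = 2·e^(−0) + 1·e^(−3.699) = 2.000 + 0.02475 = 2.025.
P₁ = g₁ e^(−E₁/kT) / Z = 0.02475/2.025 = 0.012.

0.012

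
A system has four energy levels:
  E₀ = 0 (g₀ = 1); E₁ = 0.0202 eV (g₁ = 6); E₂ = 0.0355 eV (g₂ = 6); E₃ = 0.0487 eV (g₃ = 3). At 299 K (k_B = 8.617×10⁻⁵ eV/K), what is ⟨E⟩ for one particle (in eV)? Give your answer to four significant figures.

k_BT = 8.617×10⁻⁵ × 299 K = 0.0257648 eV.
Eᵢ/kT = 0, 0.784015, 1.37785, 1.89018.
Z = Σ gᵢe^(−Eᵢ/kT) = 1·e^(−0) + 6·e^(−0.784015) + 6·e^(−1.37785) + 3·e^(−1.89018) = 1.00000 + 2.73942 + 1.51272 + 0.453134 = 5.70527.
⟨E⟩ = Σ Eᵢ gᵢe^(−Eᵢ/kT) / Z = (0·1.00000 + 0.0202·2.73942 + 0.0355·1.51272 + 0.0487·0.453134) / 5.70527 = 0.02298 eV.

0.02298 eV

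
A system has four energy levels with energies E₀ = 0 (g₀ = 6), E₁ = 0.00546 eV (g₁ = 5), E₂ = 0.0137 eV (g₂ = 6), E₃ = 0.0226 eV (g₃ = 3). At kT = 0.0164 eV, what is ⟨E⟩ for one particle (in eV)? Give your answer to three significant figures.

Eᵢ/kT = 0, 0.33293, 0.83537, 1.3780.
Z = Σ gᵢe^(−Eᵢ/kT) = 6·e^(−0) + 5·e^(−0.33293) + 6·e^(−0.83537) + 3·e^(−1.3780) = 6.0000 + 3.5841 + 2.6023 + 0.75625 = 12.943.
⟨E⟩ = Σ Eᵢ gᵢe^(−Eᵢ/kT) / Z = (0·6.0000 + 0.00546·3.5841 + 0.0137·2.6023 + 0.0226·0.75625) / 12.943 = 0.00559 eV.

0.00559 eV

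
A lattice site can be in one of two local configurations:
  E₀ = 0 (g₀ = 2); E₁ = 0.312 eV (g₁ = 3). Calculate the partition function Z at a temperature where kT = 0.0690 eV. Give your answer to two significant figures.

Eᵢ/kT = 0, 4.522.
Z = Σ gᵢe^(−Eᵢ/kT) = 2·e^(−0) + 3·e^(−4.522) = 2.000 + 0.03260 = 2.033.

Z = 2.0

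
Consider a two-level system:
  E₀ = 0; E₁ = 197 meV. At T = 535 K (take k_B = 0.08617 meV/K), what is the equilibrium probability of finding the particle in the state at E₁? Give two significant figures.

k_BT = 0.08617 × 535 K = 46.10 meV.
Eᵢ/kT = 0, 4.273.
Z = Σ e^(−Eᵢ/kT) = e^(−0) + e^(−4.273) = 1.000 + 0.01394 = 1.014.
P₁ = e^(−E₁/kT) / Z = 0.01394/1.014 = 0.014.

0.014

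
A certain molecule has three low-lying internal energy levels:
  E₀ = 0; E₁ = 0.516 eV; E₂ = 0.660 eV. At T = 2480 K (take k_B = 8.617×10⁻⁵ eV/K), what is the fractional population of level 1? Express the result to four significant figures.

k_BT = 8.617×10⁻⁵ × 2480 K = 0.213702 eV.
Eᵢ/kT = 0, 2.41458, 3.08841.
Z = Σ e^(−Eᵢ/kT) = e^(−0) + e^(−2.41458) + e^(−3.08841) = 1.00000 + 0.0894049 + 0.0455744 = 1.13498.
P₁ = e^(−E₁/kT) / Z = 0.0894049/1.13498 = 0.07877.

0.07877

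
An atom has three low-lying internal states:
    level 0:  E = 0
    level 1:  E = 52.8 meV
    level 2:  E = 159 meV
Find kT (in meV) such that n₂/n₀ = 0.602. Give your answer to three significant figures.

313 meV

n₂/n₀ = exp[−(E₂−E₀)/kT] = 0.602.
⇒ (E₂−E₀)/kT = ln(1/0.602) = ln(1.6611) = 0.50748.
kT = 159 meV / 0.50748 = 313 meV.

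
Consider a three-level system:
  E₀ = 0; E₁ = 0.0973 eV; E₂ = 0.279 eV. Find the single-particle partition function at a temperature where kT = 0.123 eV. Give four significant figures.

Eᵢ/kT = 0, 0.791057, 2.26829.
Z = Σ e^(−Eᵢ/kT) = e^(−0) + e^(−0.791057) + e^(−2.26829) = 1.00000 + 0.453365 + 0.103489 = 1.55685.

Z = 1.557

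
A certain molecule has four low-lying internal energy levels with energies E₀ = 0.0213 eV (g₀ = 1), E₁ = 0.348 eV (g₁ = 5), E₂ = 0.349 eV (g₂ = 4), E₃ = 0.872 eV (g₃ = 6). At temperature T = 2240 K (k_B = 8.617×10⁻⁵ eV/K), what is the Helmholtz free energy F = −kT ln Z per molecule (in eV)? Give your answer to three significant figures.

k_BT = 8.617×10⁻⁵ × 2240 K = 0.19302 eV.
Eᵢ/kT = 0.11035, 1.8029, 1.8081, 4.5177.
Z = Σ gᵢe^(−Eᵢ/kT) = 1·e^(−0.11035) + 5·e^(−1.8029) + 4·e^(−1.8081) + 6·e^(−4.5177) = 0.89552 + 0.82410 + 0.65586 + 0.065485 = 2.4410.
F = −kT ln Z = −0.19302 × ln(2.4410) = −0.19302 × 0.89241 = -0.172 eV.

-0.172 eV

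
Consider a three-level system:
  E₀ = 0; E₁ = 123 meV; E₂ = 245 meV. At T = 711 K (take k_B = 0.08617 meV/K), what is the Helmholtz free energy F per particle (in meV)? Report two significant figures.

k_BT = 0.08617 × 711 K = 61.27 meV.
Eᵢ/kT = 0, 2.008, 3.999.
Z = Σ e^(−Eᵢ/kT) = e^(−0) + e^(−2.008) + e^(−3.999) = 1.000 + 0.1343 + 0.01833 = 1.153.
F = −kT ln Z = −61.27 × ln(1.153) = −61.27 × 0.1424 = -8.7 meV.

-8.7 meV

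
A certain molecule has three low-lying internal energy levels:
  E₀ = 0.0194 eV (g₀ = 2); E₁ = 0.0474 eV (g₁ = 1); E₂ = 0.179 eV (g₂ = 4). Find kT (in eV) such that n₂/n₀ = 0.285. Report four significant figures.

n₂/n₀ = (g₂/g₀) exp[−(E₂−E₀)/kT] = 0.285.
⇒ (E₂−E₀)/kT = ln((4/2)/0.285) = ln(7.01754) = 1.94841.
kT = 0.1596 eV / 1.94841 = 0.08191 eV.

0.08191 eV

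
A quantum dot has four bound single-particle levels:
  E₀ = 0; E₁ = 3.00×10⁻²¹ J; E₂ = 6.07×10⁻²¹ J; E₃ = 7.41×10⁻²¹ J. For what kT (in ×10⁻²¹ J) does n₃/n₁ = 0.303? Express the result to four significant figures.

3.693 ×10⁻²¹ J

n₃/n₁ = exp[−(E₃−E₁)/kT] = 0.303.
⇒ (E₃−E₁)/kT = ln(1/0.303) = ln(3.30033) = 1.19402.
kT = 4.41 ×10⁻²¹ J / 1.19402 = 3.693 ×10⁻²¹ J.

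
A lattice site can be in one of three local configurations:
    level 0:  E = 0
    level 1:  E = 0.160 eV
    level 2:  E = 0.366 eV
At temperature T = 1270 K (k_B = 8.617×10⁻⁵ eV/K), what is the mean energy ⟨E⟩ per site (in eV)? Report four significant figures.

k_BT = 8.617×10⁻⁵ × 1270 K = 0.109436 eV.
Eᵢ/kT = 0, 1.46204, 3.34442.
Z = Σ e^(−Eᵢ/kT) = e^(−0) + e^(−1.46204) + e^(−3.34442) = 1.00000 + 0.231763 + 0.0352807 = 1.26704.
⟨E⟩ = Σ Eᵢ e^(−Eᵢ/kT) / Z = (0·1.00000 + 0.160·0.231763 + 0.366·0.0352807) / 1.26704 = 0.03946 eV.

0.03946 eV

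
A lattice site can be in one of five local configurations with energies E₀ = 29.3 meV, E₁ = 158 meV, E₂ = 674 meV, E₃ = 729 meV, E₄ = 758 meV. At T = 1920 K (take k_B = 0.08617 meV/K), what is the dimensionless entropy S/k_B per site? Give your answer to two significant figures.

k_BT = 0.08617 × 1920 K = 165.4 meV.
Eᵢ/kT = 0.1771, 0.9553, 4.075, 4.407, 4.583.
Z = Σ e^(−Eᵢ/kT) = e^(−0.1771) + e^(−0.9553) + e^(−4.075) + e^(−4.407) + e^(−4.583) = 0.8377 + 0.3847 + 0.01699 + 0.01219 + 0.01022 = 1.262.
⟨E⟩ = Σ EᵢPᵢ = 89.87 meV.
S/k_B = ln Z + ⟨E⟩/kT = ln(1.262) + 89.87/165.4 = 0.2327 + 0.5433 = 0.78.

0.78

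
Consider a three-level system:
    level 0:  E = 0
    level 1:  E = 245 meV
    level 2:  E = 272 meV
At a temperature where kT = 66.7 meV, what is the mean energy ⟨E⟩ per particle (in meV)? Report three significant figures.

10.4 meV

Eᵢ/kT = 0, 3.6732, 4.0780.
Z = Σ e^(−Eᵢ/kT) = e^(−0) + e^(−3.6732) + e^(−4.0780) = 1.0000 + 0.025395 + 0.016941 = 1.0423.
⟨E⟩ = Σ Eᵢ e^(−Eᵢ/kT) / Z = (0·1.0000 + 245·0.025395 + 272·0.016941) / 1.0423 = 10.4 meV.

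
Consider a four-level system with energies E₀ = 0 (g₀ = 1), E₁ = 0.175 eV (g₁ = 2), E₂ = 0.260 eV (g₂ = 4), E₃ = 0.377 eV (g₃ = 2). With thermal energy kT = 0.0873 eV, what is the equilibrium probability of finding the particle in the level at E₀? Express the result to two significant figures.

0.67

Eᵢ/kT = 0, 2.005, 2.978, 4.318.
Z = Σ gᵢe^(−Eᵢ/kT) = 1·e^(−0) + 2·e^(−2.005) + 4·e^(−2.978) + 2·e^(−4.318) = 1.000 + 0.2693 + 0.2036 + 0.02665 = 1.500.
P₀ = g₀ e^(−E₀/kT) / Z = 1.000/1.500 = 0.67.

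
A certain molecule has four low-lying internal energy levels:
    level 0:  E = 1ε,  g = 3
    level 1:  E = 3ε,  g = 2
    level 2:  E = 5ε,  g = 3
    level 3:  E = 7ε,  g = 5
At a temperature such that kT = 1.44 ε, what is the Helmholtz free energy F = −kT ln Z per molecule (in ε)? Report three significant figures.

Eᵢ/kT = 0.69444, 2.0833, 3.4722, 4.8611.
Z = Σ gᵢe^(−Eᵢ/kT) = 3·e^(−0.69444) + 2·e^(−2.0833) + 3·e^(−3.4722) + 5·e^(−4.8611) = 1.4981 + 0.24904 + 0.093146 + 0.038710 = 1.8790.
F = −kT ln Z = −1.44 × ln(1.8790) = −1.44 × 0.63074 = -0.908 ε.

-0.908 ε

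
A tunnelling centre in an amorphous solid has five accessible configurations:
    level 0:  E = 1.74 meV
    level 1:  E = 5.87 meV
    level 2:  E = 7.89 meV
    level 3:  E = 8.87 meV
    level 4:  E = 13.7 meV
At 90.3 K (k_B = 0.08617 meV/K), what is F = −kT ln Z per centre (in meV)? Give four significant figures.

k_BT = 0.08617 × 90.3 K = 7.78115 meV.
Eᵢ/kT = 0.223617, 0.754387, 1.01399, 1.13993, 1.76067.
Z = Σ e^(−Eᵢ/kT) = e^(−0.223617) + e^(−0.754387) + e^(−1.01399) + e^(−1.13993) + e^(−1.76067) = 0.799621 + 0.470299 + 0.362769 + 0.319841 + 0.171930 = 2.12446.
F = −kT ln Z = −7.78115 × ln(2.12446) = −7.78115 × 0.753518 = -5.863 meV.

-5.863 meV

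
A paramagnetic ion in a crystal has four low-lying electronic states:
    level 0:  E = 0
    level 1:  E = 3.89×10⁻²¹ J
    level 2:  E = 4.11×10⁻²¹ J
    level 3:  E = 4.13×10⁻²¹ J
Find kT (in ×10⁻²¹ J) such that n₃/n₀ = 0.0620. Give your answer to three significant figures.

n₃/n₀ = exp[−(E₃−E₀)/kT] = 0.0620.
⇒ (E₃−E₀)/kT = ln(1/0.0620) = ln(16.129) = 2.7806.
kT = 4.13 ×10⁻²¹ J / 2.7806 = 1.49 ×10⁻²¹ J.

1.49 ×10⁻²¹ J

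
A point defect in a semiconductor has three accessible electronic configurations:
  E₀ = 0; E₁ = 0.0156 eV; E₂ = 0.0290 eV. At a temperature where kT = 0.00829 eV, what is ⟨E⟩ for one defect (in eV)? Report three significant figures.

Eᵢ/kT = 0, 1.8818, 3.4982.
Z = Σ e^(−Eᵢ/kT) = e^(−0) + e^(−1.8818) + e^(−3.4982) = 1.0000 + 0.15232 + 0.030252 = 1.1826.
⟨E⟩ = Σ Eᵢ e^(−Eᵢ/kT) / Z = (0·1.0000 + 0.0156·0.15232 + 0.0290·0.030252) / 1.1826 = 0.00275 eV.

0.00275 eV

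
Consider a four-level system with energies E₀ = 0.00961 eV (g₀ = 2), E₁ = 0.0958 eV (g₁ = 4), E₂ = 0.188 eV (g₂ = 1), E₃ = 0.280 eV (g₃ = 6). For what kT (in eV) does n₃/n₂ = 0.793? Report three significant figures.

0.0455 eV

n₃/n₂ = (g₃/g₂) exp[−(E₃−E₂)/kT] = 0.793.
⇒ (E₃−E₂)/kT = ln((6/1)/0.793) = ln(7.5662) = 2.0237.
kT = 0.092 eV / 2.0237 = 0.0455 eV.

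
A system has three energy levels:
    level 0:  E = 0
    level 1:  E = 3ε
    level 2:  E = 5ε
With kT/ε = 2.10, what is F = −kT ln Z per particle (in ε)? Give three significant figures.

Eᵢ/kT = 0, 1.4286, 2.3810.
Z = Σ e^(−Eᵢ/kT) = e^(−0) + e^(−1.4286) + e^(−2.3810) = 1.0000 + 0.23964 + 0.092458 = 1.3321.
F = −kT ln Z = −2.10 × ln(1.3321) = −2.10 × 0.28676 = -0.602 ε.

-0.602 ε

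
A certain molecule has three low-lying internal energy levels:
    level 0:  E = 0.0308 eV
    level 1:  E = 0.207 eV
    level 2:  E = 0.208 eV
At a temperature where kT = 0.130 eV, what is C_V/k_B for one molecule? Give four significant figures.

Eᵢ/kT = 0.236923, 1.59231, 1.60000.
Z = Σ e^(−Eᵢ/kT) = e^(−0.236923) + e^(−1.59231) + e^(−1.60000) = 0.789052 + 0.203455 + 0.201897 = 1.19440.
⟨E⟩ = 0.0907674 eV, ⟨E²⟩ = 0.0152388 eV².
C_V/k_B = (⟨E²⟩ − ⟨E⟩²)/(kT)² = (0.0152388 − 0.00823872)/0.0169000 = 0.4142.

0.4142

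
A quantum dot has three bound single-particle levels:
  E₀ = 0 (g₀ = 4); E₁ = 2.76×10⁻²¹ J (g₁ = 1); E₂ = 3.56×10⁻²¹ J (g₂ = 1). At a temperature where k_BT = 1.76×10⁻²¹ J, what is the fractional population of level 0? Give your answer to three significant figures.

Eᵢ/kT = 0, 1.5682, 2.0227.
Z = Σ gᵢe^(−Eᵢ/kT) = 4·e^(−0) + 1·e^(−1.5682) + 1·e^(−2.0227) = 4.0000 + 0.20842 + 0.13230 = 4.3407.
P₀ = g₀ e^(−E₀/kT) / Z = 4.0000/4.3407 = 0.922.

0.922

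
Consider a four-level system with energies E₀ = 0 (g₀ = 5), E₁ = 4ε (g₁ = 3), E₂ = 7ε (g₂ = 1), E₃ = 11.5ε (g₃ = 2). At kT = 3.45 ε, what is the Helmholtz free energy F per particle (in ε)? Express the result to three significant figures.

-6.26 ε

Eᵢ/kT = 0, 1.1594, 2.0290, 3.3333.
Z = Σ gᵢe^(−Eᵢ/kT) = 5·e^(−0) + 3·e^(−1.1594) + 1·e^(−2.0290) + 2·e^(−3.3333) = 5.0000 + 0.94102 + 0.13147 + 0.071350 = 6.1438.
F = −kT ln Z = −3.45 × ln(6.1438) = −3.45 × 1.8154 = -6.26 ε.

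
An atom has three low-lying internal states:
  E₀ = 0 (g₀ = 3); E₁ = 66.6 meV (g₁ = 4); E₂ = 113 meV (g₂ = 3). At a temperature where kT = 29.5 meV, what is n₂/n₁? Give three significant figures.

n₂/n₁ = (g₂/g₁) exp[−(E₂−E₁)/kT] = (3/4) × exp(−(46.4 meV)/(29.5 meV)) = (3/4) × exp(-1.5729) = 0.156.

0.156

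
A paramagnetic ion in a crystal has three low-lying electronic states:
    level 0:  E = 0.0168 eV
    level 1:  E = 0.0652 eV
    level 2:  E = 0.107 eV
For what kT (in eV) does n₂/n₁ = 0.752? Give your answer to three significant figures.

n₂/n₁ = exp[−(E₂−E₁)/kT] = 0.752.
⇒ (E₂−E₁)/kT = ln(1/0.752) = ln(1.3298) = 0.28503.
kT = 0.0418 eV / 0.28503 = 0.147 eV.

0.147 eV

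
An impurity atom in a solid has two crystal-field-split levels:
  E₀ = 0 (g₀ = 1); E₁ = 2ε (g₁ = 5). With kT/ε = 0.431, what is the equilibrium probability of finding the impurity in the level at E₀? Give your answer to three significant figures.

0.954

Eᵢ/kT = 0, 4.6404.
Z = Σ gᵢe^(−Eᵢ/kT) = 1·e^(−0) + 5·e^(−4.6404) = 1.0000 + 0.048269 = 1.0483.
P₀ = g₀ e^(−E₀/kT) / Z = 1.0000/1.0483 = 0.954.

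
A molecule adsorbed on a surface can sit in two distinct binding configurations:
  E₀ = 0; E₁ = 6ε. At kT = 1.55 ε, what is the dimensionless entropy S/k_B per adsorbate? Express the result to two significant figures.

0.10

Eᵢ/kT = 0, 3.871.
Z = Σ e^(−Eᵢ/kT) = e^(−0) + e^(−3.871) = 1.000 + 0.02084 = 1.021.
⟨E⟩ = Σ EᵢPᵢ = 0.1225 ε.
S/k_B = ln Z + ⟨E⟩/kT = ln(1.021) + 0.1225/1.55 = 0.02078 + 0.07903 = 0.10.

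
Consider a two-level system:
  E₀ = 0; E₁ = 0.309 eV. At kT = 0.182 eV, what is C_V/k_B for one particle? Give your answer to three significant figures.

Eᵢ/kT = 0, 1.6978.
Z = Σ e^(−Eᵢ/kT) = e^(−0) + e^(−1.6978) = 1.0000 + 0.18309 = 1.1831.
⟨E⟩ = 0.047819 eV, ⟨E²⟩ = 0.014776 eV².
C_V/k_B = (⟨E²⟩ − ⟨E⟩²)/(kT)² = (0.014776 − 0.0022867)/0.033124 = 0.377.

0.377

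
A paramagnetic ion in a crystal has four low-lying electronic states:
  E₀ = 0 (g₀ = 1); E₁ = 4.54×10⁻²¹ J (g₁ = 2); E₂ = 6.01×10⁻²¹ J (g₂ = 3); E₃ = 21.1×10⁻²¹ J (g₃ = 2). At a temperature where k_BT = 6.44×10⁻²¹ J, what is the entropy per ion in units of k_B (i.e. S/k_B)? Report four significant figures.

1.807

Eᵢ/kT = 0, 0.704969, 0.933230, 3.27640.
Z = Σ gᵢe^(−Eᵢ/kT) = 1·e^(−0) + 2·e^(−0.704969) + 3·e^(−0.933230) + 2·e^(−3.27640) = 1.00000 + 0.988248 + 1.17984 + 0.0755279 = 3.24362.
⟨E⟩ = Σ EᵢPᵢ = 4.06062 ×10⁻²¹ J.
S/k_B = ln Z + ⟨E⟩/kT = ln(3.24362) + 4.06062/6.44 = 1.17669 + 0.630531 = 1.807.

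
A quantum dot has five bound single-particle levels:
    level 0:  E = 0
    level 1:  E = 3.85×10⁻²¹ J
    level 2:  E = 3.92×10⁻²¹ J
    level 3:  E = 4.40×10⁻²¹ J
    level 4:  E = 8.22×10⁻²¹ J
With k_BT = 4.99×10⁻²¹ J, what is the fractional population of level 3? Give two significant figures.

Eᵢ/kT = 0, 0.7715, 0.7856, 0.8818, 1.647.
Z = Σ e^(−Eᵢ/kT) = e^(−0) + e^(−0.7715) + e^(−0.7856) + e^(−0.8818) + e^(−1.647) = 1.000 + 0.4623 + 0.4558 + 0.4140 + 0.1926 = 2.525.
P₃ = e^(−E₃/kT) / Z = 0.4140/2.525 = 0.16.

0.16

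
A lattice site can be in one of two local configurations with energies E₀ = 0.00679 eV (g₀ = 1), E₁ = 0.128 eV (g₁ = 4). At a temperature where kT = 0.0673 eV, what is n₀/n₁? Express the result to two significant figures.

n₀/n₁ = (g₀/g₁) exp[−(E₀−E₁)/kT] = (1/4) × exp(−(-0.12121 eV)/(0.0673 eV)) = (1/4) × exp(1.801) = 1.5.

1.5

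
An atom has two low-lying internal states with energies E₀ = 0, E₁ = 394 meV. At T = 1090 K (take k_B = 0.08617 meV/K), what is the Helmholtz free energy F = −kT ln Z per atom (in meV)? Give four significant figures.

-1.405 meV

k_BT = 0.08617 × 1090 K = 93.9253 meV.
Eᵢ/kT = 0, 4.19482.
Z = Σ e^(−Eᵢ/kT) = e^(−0) + e^(−4.19482) = 1.00000 + 0.0150735 = 1.01507.
F = −kT ln Z = −93.9253 × ln(1.01507) = −93.9253 × 0.0149576 = -1.405 meV.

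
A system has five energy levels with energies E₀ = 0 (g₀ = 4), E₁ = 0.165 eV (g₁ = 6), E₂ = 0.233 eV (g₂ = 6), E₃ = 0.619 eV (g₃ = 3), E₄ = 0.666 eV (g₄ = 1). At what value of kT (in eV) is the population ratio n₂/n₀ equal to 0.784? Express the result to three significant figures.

n₂/n₀ = (g₂/g₀) exp[−(E₂−E₀)/kT] = 0.784.
⇒ (E₂−E₀)/kT = ln((6/4)/0.784) = ln(1.9133) = 0.64883.
kT = 0.233 eV / 0.64883 = 0.359 eV.

0.359 eV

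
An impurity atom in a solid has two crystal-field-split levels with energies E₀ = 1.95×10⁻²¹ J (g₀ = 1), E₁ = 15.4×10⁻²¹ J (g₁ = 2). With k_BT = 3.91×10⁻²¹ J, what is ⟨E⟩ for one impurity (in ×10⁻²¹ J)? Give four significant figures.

Eᵢ/kT = 0.498721, 3.93862.
Z = Σ gᵢe^(−Eᵢ/kT) = 1·e^(−0.498721) + 2·e^(−3.93862) = 0.607307 + 0.0389501 = 0.646257.
⟨E⟩ = Σ Eᵢ gᵢe^(−Eᵢ/kT) / Z = (1.95·0.607307 + 15.4·0.0389501) / 0.646257 = 2.761 ×10⁻²¹ J.

2.761 ×10⁻²¹ J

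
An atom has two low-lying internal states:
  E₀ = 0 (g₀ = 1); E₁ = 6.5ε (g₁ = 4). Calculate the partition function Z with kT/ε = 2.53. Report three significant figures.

Eᵢ/kT = 0, 2.5692.
Z = Σ gᵢe^(−Eᵢ/kT) = 1·e^(−0) + 4·e^(−2.5692) = 1.0000 + 0.30639 = 1.3064.

Z = 1.31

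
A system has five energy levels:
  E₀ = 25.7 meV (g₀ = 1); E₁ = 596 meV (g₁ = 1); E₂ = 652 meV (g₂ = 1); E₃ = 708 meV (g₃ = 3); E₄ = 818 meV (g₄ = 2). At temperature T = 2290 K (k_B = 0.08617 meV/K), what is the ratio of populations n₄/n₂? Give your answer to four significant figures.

0.8624

k_BT = 0.08617 × 2290 K = 197.329 meV.
n₄/n₂ = (g₄/g₂) exp[−(E₄−E₂)/kT] = (2/1) × exp(−(166 meV)/(197.329 meV)) = (2/1) × exp(-0.841235) = 0.8624.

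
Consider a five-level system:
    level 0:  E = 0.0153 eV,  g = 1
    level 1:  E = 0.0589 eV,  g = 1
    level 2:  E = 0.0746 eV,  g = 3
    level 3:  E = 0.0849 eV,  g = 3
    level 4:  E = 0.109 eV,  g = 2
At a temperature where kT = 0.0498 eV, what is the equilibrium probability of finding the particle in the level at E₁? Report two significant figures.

0.12

Eᵢ/kT = 0.3072, 1.183, 1.498, 1.705, 2.189.
Z = Σ gᵢe^(−Eᵢ/kT) = 1·e^(−0.3072) + 1·e^(−1.183) + 3·e^(−1.498) + 3·e^(−1.705) + 2·e^(−2.189) = 0.7355 + 0.3064 + 0.6707 + 0.5453 + 0.2241 = 2.482.
P₁ = g₁ e^(−E₁/kT) / Z = 0.3064/2.482 = 0.12.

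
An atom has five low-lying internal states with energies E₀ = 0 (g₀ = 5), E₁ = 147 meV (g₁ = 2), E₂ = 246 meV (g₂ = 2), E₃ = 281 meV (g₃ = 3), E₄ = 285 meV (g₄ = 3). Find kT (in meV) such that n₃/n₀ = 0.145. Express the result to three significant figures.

198 meV

n₃/n₀ = (g₃/g₀) exp[−(E₃−E₀)/kT] = 0.145.
⇒ (E₃−E₀)/kT = ln((3/5)/0.145) = ln(4.1379) = 1.4202.
kT = 281 meV / 1.4202 = 198 meV.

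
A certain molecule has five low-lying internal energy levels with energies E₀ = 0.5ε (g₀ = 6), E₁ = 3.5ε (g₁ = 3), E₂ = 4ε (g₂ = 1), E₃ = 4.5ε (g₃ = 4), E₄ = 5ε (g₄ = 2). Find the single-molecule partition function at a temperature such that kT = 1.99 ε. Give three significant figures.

Eᵢ/kT = 0.25126, 1.7588, 2.0101, 2.2613, 2.5126.
Z = Σ gᵢe^(−Eᵢ/kT) = 6·e^(−0.25126) + 3·e^(−1.7588) + 1·e^(−2.0101) + 4·e^(−2.2613) + 2·e^(−2.5126) = 4.6669 + 0.51675 + 0.13398 + 0.41686 + 0.16211 = 5.8966.

Z = 5.90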